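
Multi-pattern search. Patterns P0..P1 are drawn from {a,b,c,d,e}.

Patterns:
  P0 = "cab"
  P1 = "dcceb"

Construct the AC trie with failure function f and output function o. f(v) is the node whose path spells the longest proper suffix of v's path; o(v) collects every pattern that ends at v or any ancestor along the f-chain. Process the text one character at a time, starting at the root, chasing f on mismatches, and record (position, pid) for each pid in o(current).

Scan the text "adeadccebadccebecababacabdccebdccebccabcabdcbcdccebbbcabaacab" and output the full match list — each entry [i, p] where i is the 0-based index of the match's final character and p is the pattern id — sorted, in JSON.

Build:
Trie nodes:
  n0 'ε': c→1 d→4
  n1 'c': a→2
  n2 'ca': b→3
  n3 'cab': ·  ←P0
  n4 'd': c→5
  n5 'dc': c→6
  n6 'dcc': e→7
  n7 'dcce': b→8
  n8 'dcceb': ·  ←P1

BFS fail/out derivation:
  fail(1) 'c': from fail(0)=0 chase 'c': 0 ⇒ 0;  out=∅∪out(0)=∅
  fail(4) 'd': from fail(0)=0 chase 'd': 0 ⇒ 0;  out=∅∪out(0)=∅
  fail(2) 'ca': from fail(1)=0 chase 'a': 0 ⇒ 0;  out=∅∪out(0)=∅
  fail(5) 'dc': from fail(4)=0 chase 'c': 0 ⇒ 1;  out=∅∪out(1)=∅
  fail(3) 'cab': from fail(2)=0 chase 'b': 0 ⇒ 0;  out={0}∪out(0)={0}
  fail(6) 'dcc': from fail(5)=1 chase 'c': 1→0 ⇒ 1;  out=∅∪out(1)=∅
  fail(7) 'dcce': from fail(6)=1 chase 'e': 1→0 ⇒ 0;  out=∅∪out(0)=∅
  fail(8) 'dcceb': from fail(7)=0 chase 'b': 0 ⇒ 0;  out={1}∪out(0)={1}

Scan:
i=0 'a': node 0→0
i=1 'd': node 0→4
i=2 'e': node 4→0 (via fail)
i=3 'a': node 0→0
i=4 'd': node 0→4
i=5 'c': node 4→5
i=6 'c': node 5→6
i=7 'e': node 6→7
i=8 'b': node 7→8  → match P1@[4:8]
i=9 'a': node 8→0 (via fail)
i=10 'd': node 0→4
i=11 'c': node 4→5
i=12 'c': node 5→6
i=13 'e': node 6→7
i=14 'b': node 7→8  → match P1@[10:14]
i=15 'e': node 8→0 (via fail)
i=16 'c': node 0→1
i=17 'a': node 1→2
i=18 'b': node 2→3  → match P0@[16:18]
i=19 'a': node 3→0 (via fail)
i=20 'b': node 0→0
i=21 'a': node 0→0
i=22 'c': node 0→1
i=23 'a': node 1→2
i=24 'b': node 2→3  → match P0@[22:24]
i=25 'd': node 3→4 (via fail)
i=26 'c': node 4→5
i=27 'c': node 5→6
i=28 'e': node 6→7
i=29 'b': node 7→8  → match P1@[25:29]
i=30 'd': node 8→4 (via fail)
i=31 'c': node 4→5
i=32 'c': node 5→6
i=33 'e': node 6→7
i=34 'b': node 7→8  → match P1@[30:34]
i=35 'c': node 8→1 (via fail)
i=36 'c': node 1→1 (via fail)
i=37 'a': node 1→2
i=38 'b': node 2→3  → match P0@[36:38]
i=39 'c': node 3→1 (via fail)
i=40 'a': node 1→2
i=41 'b': node 2→3  → match P0@[39:41]
i=42 'd': node 3→4 (via fail)
i=43 'c': node 4→5
i=44 'b': node 5→0 (via fail)
i=45 'c': node 0→1
i=46 'd': node 1→4 (via fail)
i=47 'c': node 4→5
i=48 'c': node 5→6
i=49 'e': node 6→7
i=50 'b': node 7→8  → match P1@[46:50]
i=51 'b': node 8→0 (via fail)
i=52 'b': node 0→0
i=53 'c': node 0→1
i=54 'a': node 1→2
i=55 'b': node 2→3  → match P0@[53:55]
i=56 'a': node 3→0 (via fail)
i=57 'a': node 0→0
i=58 'c': node 0→1
i=59 'a': node 1→2
i=60 'b': node 2→3  → match P0@[58:60]

Matches: [[8,1],[14,1],[18,0],[24,0],[29,1],[34,1],[38,0],[41,0],[50,1],[55,0],[60,0]]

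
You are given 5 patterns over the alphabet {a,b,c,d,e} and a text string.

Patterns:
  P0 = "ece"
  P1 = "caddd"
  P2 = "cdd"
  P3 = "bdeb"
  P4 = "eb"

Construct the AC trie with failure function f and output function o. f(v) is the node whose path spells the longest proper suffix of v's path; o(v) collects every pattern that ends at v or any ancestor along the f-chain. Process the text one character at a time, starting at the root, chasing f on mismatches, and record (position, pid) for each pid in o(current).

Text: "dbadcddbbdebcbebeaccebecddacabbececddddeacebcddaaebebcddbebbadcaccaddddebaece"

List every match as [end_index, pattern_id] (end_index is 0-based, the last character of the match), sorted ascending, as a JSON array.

Build:
Trie nodes:
  0='ε' goto b→11 c→4 e→1
  1='e' goto b→15 c→2
  2='ec' goto e→3
  3='ece' goto ·  [P0 ends]
  4='c' goto a→5 d→9
  5='ca' goto d→6
  6='cad' goto d→7
  7='cadd' goto d→8
  8='caddd' goto ·  [P1 ends]
  9='cd' goto d→10
  10='cdd' goto ·  [P2 ends]
  11='b' goto d→12
  12='bd' goto e→13
  13='bde' goto b→14
  14='bdeb' goto ·  [P3 ends]
  15='eb' goto ·  [P4 ends]

BFS fail/out derivation:
  fail(1) 'e': from fail(0)=0 chase 'e': 0 ⇒ 0;  out=∅∪out(0)=∅
  fail(4) 'c': from fail(0)=0 chase 'c': 0 ⇒ 0;  out=∅∪out(0)=∅
  fail(11) 'b': from fail(0)=0 chase 'b': 0 ⇒ 0;  out=∅∪out(0)=∅
  fail(2) 'ec': from fail(1)=0 chase 'c': 0 ⇒ 4;  out=∅∪out(4)=∅
  fail(5) 'ca': from fail(4)=0 chase 'a': 0 ⇒ 0;  out=∅∪out(0)=∅
  fail(9) 'cd': from fail(4)=0 chase 'd': 0 ⇒ 0;  out=∅∪out(0)=∅
  fail(12) 'bd': from fail(11)=0 chase 'd': 0 ⇒ 0;  out=∅∪out(0)=∅
  fail(15) 'eb': from fail(1)=0 chase 'b': 0 ⇒ 11;  out={4}∪out(11)={4}
  fail(3) 'ece': from fail(2)=4 chase 'e': 4→0 ⇒ 1;  out={0}∪out(1)={0}
  fail(6) 'cad': from fail(5)=0 chase 'd': 0 ⇒ 0;  out=∅∪out(0)=∅
  fail(10) 'cdd': from fail(9)=0 chase 'd': 0 ⇒ 0;  out={2}∪out(0)={2}
  fail(13) 'bde': from fail(12)=0 chase 'e': 0 ⇒ 1;  out=∅∪out(1)=∅
  fail(7) 'cadd': from fail(6)=0 chase 'd': 0 ⇒ 0;  out=∅∪out(0)=∅
  fail(14) 'bdeb': from fail(13)=1 chase 'b': 1 ⇒ 15;  out={3}∪out(15)={3,4}
  fail(8) 'caddd': from fail(7)=0 chase 'd': 0 ⇒ 0;  out={1}∪out(0)={1}

Run:
pos 0 'd': at 0
pos 1 'b': at 11
pos 2 'a': at 0 (fail-walked)
pos 3 'd': at 0
pos 4 'c': at 4
pos 5 'd': at 9
pos 6 'd': at 10  → match P2@[4:6]
pos 7 'b': at 11 (fail-walked)
pos 8 'b': at 11 (fail-walked)
pos 9 'd': at 12
pos 10 'e': at 13
pos 11 'b': at 14  → match P3@[8:11],P4@[10:11]
pos 12 'c': at 4 (fail-walked)
pos 13 'b': at 11 (fail-walked)
pos 14 'e': at 1 (fail-walked)
pos 15 'b': at 15  → match P4@[14:15]
pos 16 'e': at 1 (fail-walked)
pos 17 'a': at 0 (fail-walked)
pos 18 'c': at 4
pos 19 'c': at 4 (fail-walked)
pos 20 'e': at 1 (fail-walked)
pos 21 'b': at 15  → match P4@[20:21]
pos 22 'e': at 1 (fail-walked)
pos 23 'c': at 2
pos 24 'd': at 9 (fail-walked)
pos 25 'd': at 10  → match P2@[23:25]
pos 26 'a': at 0 (fail-walked)
pos 27 'c': at 4
pos 28 'a': at 5
pos 29 'b': at 11 (fail-walked)
pos 30 'b': at 11 (fail-walked)
pos 31 'e': at 1 (fail-walked)
pos 32 'c': at 2
pos 33 'e': at 3  → match P0@[31:33]
pos 34 'c': at 2 (fail-walked)
pos 35 'd': at 9 (fail-walked)
pos 36 'd': at 10  → match P2@[34:36]
pos 37 'd': at 0 (fail-walked)
pos 38 'd': at 0
pos 39 'e': at 1
pos 40 'a': at 0 (fail-walked)
pos 41 'c': at 4
pos 42 'e': at 1 (fail-walked)
pos 43 'b': at 15  → match P4@[42:43]
pos 44 'c': at 4 (fail-walked)
pos 45 'd': at 9
pos 46 'd': at 10  → match P2@[44:46]
pos 47 'a': at 0 (fail-walked)
pos 48 'a': at 0
pos 49 'e': at 1
pos 50 'b': at 15  → match P4@[49:50]
pos 51 'e': at 1 (fail-walked)
pos 52 'b': at 15  → match P4@[51:52]
pos 53 'c': at 4 (fail-walked)
pos 54 'd': at 9
pos 55 'd': at 10  → match P2@[53:55]
pos 56 'b': at 11 (fail-walked)
pos 57 'e': at 1 (fail-walked)
pos 58 'b': at 15  → match P4@[57:58]
pos 59 'b': at 11 (fail-walked)
pos 60 'a': at 0 (fail-walked)
pos 61 'd': at 0
pos 62 'c': at 4
pos 63 'a': at 5
pos 64 'c': at 4 (fail-walked)
pos 65 'c': at 4 (fail-walked)
pos 66 'a': at 5
pos 67 'd': at 6
pos 68 'd': at 7
pos 69 'd': at 8  → match P1@[65:69]
pos 70 'd': at 0 (fail-walked)
pos 71 'e': at 1
pos 72 'b': at 15  → match P4@[71:72]
pos 73 'a': at 0 (fail-walked)
pos 74 'e': at 1
pos 75 'c': at 2
pos 76 'e': at 3  → match P0@[74:76]

Result: [[6,2],[11,3],[11,4],[15,4],[21,4],[25,2],[33,0],[36,2],[43,4],[46,2],[50,4],[52,4],[55,2],[58,4],[69,1],[72,4],[76,0]]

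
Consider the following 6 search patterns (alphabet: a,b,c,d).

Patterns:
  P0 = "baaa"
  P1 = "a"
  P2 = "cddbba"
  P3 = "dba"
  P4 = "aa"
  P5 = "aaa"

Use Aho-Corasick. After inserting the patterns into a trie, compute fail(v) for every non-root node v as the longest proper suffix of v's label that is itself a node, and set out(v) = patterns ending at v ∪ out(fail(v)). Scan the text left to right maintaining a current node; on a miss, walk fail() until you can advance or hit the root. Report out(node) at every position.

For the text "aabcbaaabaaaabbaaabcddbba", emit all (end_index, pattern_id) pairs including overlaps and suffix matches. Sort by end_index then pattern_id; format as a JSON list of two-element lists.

Build:
Trie nodes:
  0='ε' goto a→5 b→1 c→6 d→12
  1='b' goto a→2
  2='ba' goto a→3
  3='baa' goto a→4
  4='baaa' goto ·  [P0 ends]
  5='a' goto a→15  [P1 ends]
  6='c' goto d→7
  7='cd' goto d→8
  8='cdd' goto b→9
  9='cddb' goto b→10
  10='cddbb' goto a→11
  11='cddbba' goto ·  [P2 ends]
  12='d' goto b→13
  13='db' goto a→14
  14='dba' goto ·  [P3 ends]
  15='aa' goto a→16  [P4 ends]
  16='aaa' goto ·  [P5 ends]

BFS fail/out derivation:
  n1('b'): parent n0 fail=0; on 'b' 0 → fail=0;  out ∅∪∅=∅
  n5('a'): parent n0 fail=0; on 'a' 0 → fail=0;  out {1}∪∅={1}
  n6('c'): parent n0 fail=0; on 'c' 0 → fail=0;  out ∅∪∅=∅
  n12('d'): parent n0 fail=0; on 'd' 0 → fail=0;  out ∅∪∅=∅
  n2('ba'): parent n1 fail=0; on 'a' 0 → fail=5;  out ∅∪{1}={1}
  n7('cd'): parent n6 fail=0; on 'd' 0 → fail=12;  out ∅∪∅=∅
  n13('db'): parent n12 fail=0; on 'b' 0 → fail=1;  out ∅∪∅=∅
  n15('aa'): parent n5 fail=0; on 'a' 0 → fail=5;  out {4}∪{1}={1,4}
  n3('baa'): parent n2 fail=5; on 'a' 5 → fail=15;  out ∅∪{1,4}={1,4}
  n8('cdd'): parent n7 fail=12; on 'd' 12→0 → fail=12;  out ∅∪∅=∅
  n14('dba'): parent n13 fail=1; on 'a' 1 → fail=2;  out {3}∪{1}={1,3}
  n16('aaa'): parent n15 fail=5; on 'a' 5 → fail=15;  out {5}∪{1,4}={1,4,5}
  n4('baaa'): parent n3 fail=15; on 'a' 15 → fail=16;  out {0}∪{1,4,5}={0,1,4,5}
  n9('cddb'): parent n8 fail=12; on 'b' 12 → fail=13;  out ∅∪∅=∅
  n10('cddbb'): parent n9 fail=13; on 'b' 13→1→0 → fail=1;  out ∅∪∅=∅
  n11('cddbba'): parent n10 fail=1; on 'a' 1 → fail=2;  out {2}∪{1}={1,2}

Text stream:
i=0 'a': node 0→5  emit P1@[0:0]
i=1 'a': node 5→15  emit P1@[1:1],P4@[0:1]
i=2 'b': node 15→1 (fail-walked)
i=3 'c': node 1→6 (fail-walked)
i=4 'b': node 6→1 (fail-walked)
i=5 'a': node 1→2  emit P1@[5:5]
i=6 'a': node 2→3  emit P1@[6:6],P4@[5:6]
i=7 'a': node 3→4  emit P0@[4:7],P1@[7:7],P4@[6:7],P5@[5:7]
i=8 'b': node 4→1 (fail-walked)
i=9 'a': node 1→2  emit P1@[9:9]
i=10 'a': node 2→3  emit P1@[10:10],P4@[9:10]
i=11 'a': node 3→4  emit P0@[8:11],P1@[11:11],P4@[10:11],P5@[9:11]
i=12 'a': node 4→16 (fail-walked)  emit P1@[12:12],P4@[11:12],P5@[10:12]
i=13 'b': node 16→1 (fail-walked)
i=14 'b': node 1→1 (fail-walked)
i=15 'a': node 1→2  emit P1@[15:15]
i=16 'a': node 2→3  emit P1@[16:16],P4@[15:16]
i=17 'a': node 3→4  emit P0@[14:17],P1@[17:17],P4@[16:17],P5@[15:17]
i=18 'b': node 4→1 (fail-walked)
i=19 'c': node 1→6 (fail-walked)
i=20 'd': node 6→7
i=21 'd': node 7→8
i=22 'b': node 8→9
i=23 'b': node 9→10
i=24 'a': node 10→11  emit P1@[24:24],P2@[19:24]

All matches (sorted): [[0,1],[1,1],[1,4],[5,1],[6,1],[6,4],[7,0],[7,1],[7,4],[7,5],[9,1],[10,1],[10,4],[11,0],[11,1],[11,4],[11,5],[12,1],[12,4],[12,5],[15,1],[16,1],[16,4],[17,0],[17,1],[17,4],[17,5],[24,1],[24,2]]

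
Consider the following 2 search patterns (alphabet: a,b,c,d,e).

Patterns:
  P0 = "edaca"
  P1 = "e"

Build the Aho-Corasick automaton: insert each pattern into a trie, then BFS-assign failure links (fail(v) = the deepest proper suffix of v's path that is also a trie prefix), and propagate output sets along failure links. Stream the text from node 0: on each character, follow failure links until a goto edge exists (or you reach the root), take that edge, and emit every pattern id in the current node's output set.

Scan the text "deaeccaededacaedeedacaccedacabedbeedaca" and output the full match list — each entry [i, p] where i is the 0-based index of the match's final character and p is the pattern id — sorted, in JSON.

Build automaton:
Trie (insert patterns):
  n0 'ε': e→1
  n1 'e': d→2  ←P1
  n2 'ed': a→3
  n3 'eda': c→4
  n4 'edac': a→5
  n5 'edaca': ·  ←P0

Failure links (BFS by depth):
  n1('e'): parent n0 fail=0; on 'e' 0 → fail=0;  out {1}∪∅={1}
  n2('ed'): parent n1 fail=0; on 'd' 0 → fail=0;  out ∅∪∅=∅
  n3('eda'): parent n2 fail=0; on 'a' 0 → fail=0;  out ∅∪∅=∅
  n4('edac'): parent n3 fail=0; on 'c' 0 → fail=0;  out ∅∪∅=∅
  n5('edaca'): parent n4 fail=0; on 'a' 0 → fail=0;  out {0}∪∅={0}

Text stream:
i=0 'd': node 0→0
i=1 'e': node 0→1  → match P1@[1:1]
i=2 'a': node 1→0 (via fail)
i=3 'e': node 0→1  → match P1@[3:3]
i=4 'c': node 1→0 (via fail)
i=5 'c': node 0→0
i=6 'a': node 0→0
i=7 'e': node 0→1  → match P1@[7:7]
i=8 'd': node 1→2
i=9 'e': node 2→1 (via fail)  → match P1@[9:9]
i=10 'd': node 1→2
i=11 'a': node 2→3
i=12 'c': node 3→4
i=13 'a': node 4→5  → match P0@[9:13]
i=14 'e': node 5→1 (via fail)  → match P1@[14:14]
i=15 'd': node 1→2
i=16 'e': node 2→1 (via fail)  → match P1@[16:16]
i=17 'e': node 1→1 (via fail)  → match P1@[17:17]
i=18 'd': node 1→2
i=19 'a': node 2→3
i=20 'c': node 3→4
i=21 'a': node 4→5  → match P0@[17:21]
i=22 'c': node 5→0 (via fail)
i=23 'c': node 0→0
i=24 'e': node 0→1  → match P1@[24:24]
i=25 'd': node 1→2
i=26 'a': node 2→3
i=27 'c': node 3→4
i=28 'a': node 4→5  → match P0@[24:28]
i=29 'b': node 5→0 (via fail)
i=30 'e': node 0→1  → match P1@[30:30]
i=31 'd': node 1→2
i=32 'b': node 2→0 (via fail)
i=33 'e': node 0→1  → match P1@[33:33]
i=34 'e': node 1→1 (via fail)  → match P1@[34:34]
i=35 'd': node 1→2
i=36 'a': node 2→3
i=37 'c': node 3→4
i=38 'a': node 4→5  → match P0@[34:38]

Matches: [[1,1],[3,1],[7,1],[9,1],[13,0],[14,1],[16,1],[17,1],[21,0],[24,1],[28,0],[30,1],[33,1],[34,1],[38,0]]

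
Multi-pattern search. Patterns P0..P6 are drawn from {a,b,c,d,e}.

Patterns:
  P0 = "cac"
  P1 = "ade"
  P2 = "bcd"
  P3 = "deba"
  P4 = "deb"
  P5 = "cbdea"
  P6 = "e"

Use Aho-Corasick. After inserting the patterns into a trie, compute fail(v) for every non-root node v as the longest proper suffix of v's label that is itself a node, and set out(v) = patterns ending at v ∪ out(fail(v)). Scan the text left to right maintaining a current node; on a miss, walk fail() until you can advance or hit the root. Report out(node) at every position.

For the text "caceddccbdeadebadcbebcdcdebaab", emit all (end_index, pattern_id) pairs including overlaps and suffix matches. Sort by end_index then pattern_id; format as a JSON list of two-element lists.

Build automaton:
Trie nodes:
  0='ε' goto a→4 b→7 c→1 d→10 e→18
  1='c' goto a→2 b→14
  2='ca' goto c→3
  3='cac' goto ·  [P0 ends]
  4='a' goto d→5
  5='ad' goto e→6
  6='ade' goto ·  [P1 ends]
  7='b' goto c→8
  8='bc' goto d→9
  9='bcd' goto ·  [P2 ends]
  10='d' goto e→11
  11='de' goto b→12
  12='deb' goto a→13  [P4 ends]
  13='deba' goto ·  [P3 ends]
  14='cb' goto d→15
  15='cbd' goto e→16
  16='cbde' goto a→17
  17='cbdea' goto ·  [P5 ends]
  18='e' goto ·  [P6 ends]

BFS fail/out derivation:
  n1('c'): parent n0 fail=0; on 'c' 0 → fail=0;  out ∅∪∅=∅
  n4('a'): parent n0 fail=0; on 'a' 0 → fail=0;  out ∅∪∅=∅
  n7('b'): parent n0 fail=0; on 'b' 0 → fail=0;  out ∅∪∅=∅
  n10('d'): parent n0 fail=0; on 'd' 0 → fail=0;  out ∅∪∅=∅
  n18('e'): parent n0 fail=0; on 'e' 0 → fail=0;  out {6}∪∅={6}
  n2('ca'): parent n1 fail=0; on 'a' 0 → fail=4;  out ∅∪∅=∅
  n5('ad'): parent n4 fail=0; on 'd' 0 → fail=10;  out ∅∪∅=∅
  n8('bc'): parent n7 fail=0; on 'c' 0 → fail=1;  out ∅∪∅=∅
  n11('de'): parent n10 fail=0; on 'e' 0 → fail=18;  out ∅∪{6}={6}
  n14('cb'): parent n1 fail=0; on 'b' 0 → fail=7;  out ∅∪∅=∅
  n3('cac'): parent n2 fail=4; on 'c' 4→0 → fail=1;  out {0}∪∅={0}
  n6('ade'): parent n5 fail=10; on 'e' 10 → fail=11;  out {1}∪{6}={1,6}
  n9('bcd'): parent n8 fail=1; on 'd' 1→0 → fail=10;  out {2}∪∅={2}
  n12('deb'): parent n11 fail=18; on 'b' 18→0 → fail=7;  out {4}∪∅={4}
  n15('cbd'): parent n14 fail=7; on 'd' 7→0 → fail=10;  out ∅∪∅=∅
  n13('deba'): parent n12 fail=7; on 'a' 7→0 → fail=4;  out {3}∪∅={3}
  n16('cbde'): parent n15 fail=10; on 'e' 10 → fail=11;  out ∅∪{6}={6}
  n17('cbdea'): parent n16 fail=11; on 'a' 11→18→0 → fail=4;  out {5}∪∅={5}

Run:
[0] read 'c'  n0⇒n1
[1] read 'a'  n1⇒n2
[2] read 'c'  n2⇒n3  emit P0@[0:2]
[3] read 'e'  n3⇒n18 ·f  emit P6@[3:3]
[4] read 'd'  n18⇒n10 ·f
[5] read 'd'  n10⇒n10 ·f
[6] read 'c'  n10⇒n1 ·f
[7] read 'c'  n1⇒n1 ·f
[8] read 'b'  n1⇒n14
[9] read 'd'  n14⇒n15
[10] read 'e'  n15⇒n16  emit P6@[10:10]
[11] read 'a'  n16⇒n17  emit P5@[7:11]
[12] read 'd'  n17⇒n5 ·f
[13] read 'e'  n5⇒n6  emit P1@[11:13],P6@[13:13]
[14] read 'b'  n6⇒n12 ·f  emit P4@[12:14]
[15] read 'a'  n12⇒n13  emit P3@[12:15]
[16] read 'd'  n13⇒n5 ·f
[17] read 'c'  n5⇒n1 ·f
[18] read 'b'  n1⇒n14
[19] read 'e'  n14⇒n18 ·f  emit P6@[19:19]
[20] read 'b'  n18⇒n7 ·f
[21] read 'c'  n7⇒n8
[22] read 'd'  n8⇒n9  emit P2@[20:22]
[23] read 'c'  n9⇒n1 ·f
[24] read 'd'  n1⇒n10 ·f
[25] read 'e'  n10⇒n11  emit P6@[25:25]
[26] read 'b'  n11⇒n12  emit P4@[24:26]
[27] read 'a'  n12⇒n13  emit P3@[24:27]
[28] read 'a'  n13⇒n4 ·f
[29] read 'b'  n4⇒n7 ·f

All matches (sorted): [[2,0],[3,6],[10,6],[11,5],[13,1],[13,6],[14,4],[15,3],[19,6],[22,2],[25,6],[26,4],[27,3]]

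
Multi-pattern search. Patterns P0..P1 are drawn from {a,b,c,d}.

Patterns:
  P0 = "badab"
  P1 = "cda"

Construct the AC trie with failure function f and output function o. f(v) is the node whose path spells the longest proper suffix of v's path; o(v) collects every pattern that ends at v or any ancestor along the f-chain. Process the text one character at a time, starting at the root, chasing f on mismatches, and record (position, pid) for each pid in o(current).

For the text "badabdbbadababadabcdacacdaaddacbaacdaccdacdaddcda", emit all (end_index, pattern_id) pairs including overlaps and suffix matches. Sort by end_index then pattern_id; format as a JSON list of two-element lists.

Construct AC machine:
Trie nodes:
  n0 'ε': b→1 c→6
  n1 'b': a→2
  n2 'ba': d→3
  n3 'bad': a→4
  n4 'bada': b→5
  n5 'badab': ·  [P0 ends]
  n6 'c': d→7
  n7 'cd': a→8
  n8 'cda': ·  [P1 ends]

Failure links (BFS by depth):
  n1('b'): parent n0 fail=0; on 'b' 0 → fail=0;  out ∅∪∅=∅
  n6('c'): parent n0 fail=0; on 'c' 0 → fail=0;  out ∅∪∅=∅
  n2('ba'): parent n1 fail=0; on 'a' 0 → fail=0;  out ∅∪∅=∅
  n7('cd'): parent n6 fail=0; on 'd' 0 → fail=0;  out ∅∪∅=∅
  n3('bad'): parent n2 fail=0; on 'd' 0 → fail=0;  out ∅∪∅=∅
  n8('cda'): parent n7 fail=0; on 'a' 0 → fail=0;  out {1}∪∅={1}
  n4('bada'): parent n3 fail=0; on 'a' 0 → fail=0;  out ∅∪∅=∅
  n5('badab'): parent n4 fail=0; on 'b' 0 → fail=1;  out {0}∪∅={0}

Scan:
pos 0 'b': at 1
pos 1 'a': at 2
pos 2 'd': at 3
pos 3 'a': at 4
pos 4 'b': at 5  → match P0@[0:4]
pos 5 'd': at 0 ·f
pos 6 'b': at 1
pos 7 'b': at 1 ·f
pos 8 'a': at 2
pos 9 'd': at 3
pos 10 'a': at 4
pos 11 'b': at 5  → match P0@[7:11]
pos 12 'a': at 2 ·f
pos 13 'b': at 1 ·f
pos 14 'a': at 2
pos 15 'd': at 3
pos 16 'a': at 4
pos 17 'b': at 5  → match P0@[13:17]
pos 18 'c': at 6 ·f
pos 19 'd': at 7
pos 20 'a': at 8  → match P1@[18:20]
pos 21 'c': at 6 ·f
pos 22 'a': at 0 ·f
pos 23 'c': at 6
pos 24 'd': at 7
pos 25 'a': at 8  → match P1@[23:25]
pos 26 'a': at 0 ·f
pos 27 'd': at 0
pos 28 'd': at 0
pos 29 'a': at 0
pos 30 'c': at 6
pos 31 'b': at 1 ·f
pos 32 'a': at 2
pos 33 'a': at 0 ·f
pos 34 'c': at 6
pos 35 'd': at 7
pos 36 'a': at 8  → match P1@[34:36]
pos 37 'c': at 6 ·f
pos 38 'c': at 6 ·f
pos 39 'd': at 7
pos 40 'a': at 8  → match P1@[38:40]
pos 41 'c': at 6 ·f
pos 42 'd': at 7
pos 43 'a': at 8  → match P1@[41:43]
pos 44 'd': at 0 ·f
pos 45 'd': at 0
pos 46 'c': at 6
pos 47 'd': at 7
pos 48 'a': at 8  → match P1@[46:48]

Matches: [[4,0],[11,0],[17,0],[20,1],[25,1],[36,1],[40,1],[43,1],[48,1]]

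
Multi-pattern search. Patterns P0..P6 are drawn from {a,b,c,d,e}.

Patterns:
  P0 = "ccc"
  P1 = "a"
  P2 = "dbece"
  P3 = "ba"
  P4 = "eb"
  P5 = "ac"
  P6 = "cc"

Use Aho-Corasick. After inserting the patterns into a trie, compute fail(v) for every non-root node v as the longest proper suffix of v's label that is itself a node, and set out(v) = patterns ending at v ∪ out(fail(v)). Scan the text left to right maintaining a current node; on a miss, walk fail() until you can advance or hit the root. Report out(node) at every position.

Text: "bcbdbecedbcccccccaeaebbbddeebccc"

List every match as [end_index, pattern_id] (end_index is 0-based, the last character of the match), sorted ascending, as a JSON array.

Construct AC machine:
Trie nodes:
  0='ε' goto a→4 b→10 c→1 d→5 e→12
  1='c' goto c→2
  2='cc' goto c→3  ←P6
  3='ccc' goto ·  ←P0
  4='a' goto c→14  ←P1
  5='d' goto b→6
  6='db' goto e→7
  7='dbe' goto c→8
  8='dbec' goto e→9
  9='dbece' goto ·  ←P2
  10='b' goto a→11
  11='ba' goto ·  ←P3
  12='e' goto b→13
  13='eb' goto ·  ←P4
  14='ac' goto ·  ←P5

BFS fail/out derivation:
  fail(1) 'c': from fail(0)=0 chase 'c': 0 ⇒ 0;  out=∅∪out(0)=∅
  fail(4) 'a': from fail(0)=0 chase 'a': 0 ⇒ 0;  out={1}∪out(0)={1}
  fail(5) 'd': from fail(0)=0 chase 'd': 0 ⇒ 0;  out=∅∪out(0)=∅
  fail(10) 'b': from fail(0)=0 chase 'b': 0 ⇒ 0;  out=∅∪out(0)=∅
  fail(12) 'e': from fail(0)=0 chase 'e': 0 ⇒ 0;  out=∅∪out(0)=∅
  fail(2) 'cc': from fail(1)=0 chase 'c': 0 ⇒ 1;  out={6}∪out(1)={6}
  fail(6) 'db': from fail(5)=0 chase 'b': 0 ⇒ 10;  out=∅∪out(10)=∅
  fail(11) 'ba': from fail(10)=0 chase 'a': 0 ⇒ 4;  out={3}∪out(4)={1,3}
  fail(13) 'eb': from fail(12)=0 chase 'b': 0 ⇒ 10;  out={4}∪out(10)={4}
  fail(14) 'ac': from fail(4)=0 chase 'c': 0 ⇒ 1;  out={5}∪out(1)={5}
  fail(3) 'ccc': from fail(2)=1 chase 'c': 1 ⇒ 2;  out={0}∪out(2)={0,6}
  fail(7) 'dbe': from fail(6)=10 chase 'e': 10→0 ⇒ 12;  out=∅∪out(12)=∅
  fail(8) 'dbec': from fail(7)=12 chase 'c': 12→0 ⇒ 1;  out=∅∪out(1)=∅
  fail(9) 'dbece': from fail(8)=1 chase 'e': 1→0 ⇒ 12;  out={2}∪out(12)={2}

Text stream:
[0] read 'b'  n0⇒n10
[1] read 'c'  n10⇒n1 ·f
[2] read 'b'  n1⇒n10 ·f
[3] read 'd'  n10⇒n5 ·f
[4] read 'b'  n5⇒n6
[5] read 'e'  n6⇒n7
[6] read 'c'  n7⇒n8
[7] read 'e'  n8⇒n9  ** P2@[3:7]
[8] read 'd'  n9⇒n5 ·f
[9] read 'b'  n5⇒n6
[10] read 'c'  n6⇒n1 ·f
[11] read 'c'  n1⇒n2  ** P6@[10:11]
[12] read 'c'  n2⇒n3  ** P0@[10:12],P6@[11:12]
[13] read 'c'  n3⇒n3 ·f  ** P0@[11:13],P6@[12:13]
[14] read 'c'  n3⇒n3 ·f  ** P0@[12:14],P6@[13:14]
[15] read 'c'  n3⇒n3 ·f  ** P0@[13:15],P6@[14:15]
[16] read 'c'  n3⇒n3 ·f  ** P0@[14:16],P6@[15:16]
[17] read 'a'  n3⇒n4 ·f  ** P1@[17:17]
[18] read 'e'  n4⇒n12 ·f
[19] read 'a'  n12⇒n4 ·f  ** P1@[19:19]
[20] read 'e'  n4⇒n12 ·f
[21] read 'b'  n12⇒n13  ** P4@[20:21]
[22] read 'b'  n13⇒n10 ·f
[23] read 'b'  n10⇒n10 ·f
[24] read 'd'  n10⇒n5 ·f
[25] read 'd'  n5⇒n5 ·f
[26] read 'e'  n5⇒n12 ·f
[27] read 'e'  n12⇒n12 ·f
[28] read 'b'  n12⇒n13  ** P4@[27:28]
[29] read 'c'  n13⇒n1 ·f
[30] read 'c'  n1⇒n2  ** P6@[29:30]
[31] read 'c'  n2⇒n3  ** P0@[29:31],P6@[30:31]

Matches: [[7,2],[11,6],[12,0],[12,6],[13,0],[13,6],[14,0],[14,6],[15,0],[15,6],[16,0],[16,6],[17,1],[19,1],[21,4],[28,4],[30,6],[31,0],[31,6]]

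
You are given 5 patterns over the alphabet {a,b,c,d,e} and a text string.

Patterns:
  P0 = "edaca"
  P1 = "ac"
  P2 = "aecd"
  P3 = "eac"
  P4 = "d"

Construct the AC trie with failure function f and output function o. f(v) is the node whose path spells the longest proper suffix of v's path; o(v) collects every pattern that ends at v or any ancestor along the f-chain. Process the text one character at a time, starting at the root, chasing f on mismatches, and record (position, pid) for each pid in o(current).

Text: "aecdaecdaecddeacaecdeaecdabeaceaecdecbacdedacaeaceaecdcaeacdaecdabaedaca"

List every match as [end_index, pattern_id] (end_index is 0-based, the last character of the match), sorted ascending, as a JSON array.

Build:
Trie (insert patterns):
  n0 'ε': a→6 d→13 e→1
  n1 'e': a→11 d→2
  n2 'ed': a→3
  n3 'eda': c→4
  n4 'edac': a→5
  n5 'edaca': ·  [P0 ends]
  n6 'a': c→7 e→8
  n7 'ac': ·  [P1 ends]
  n8 'ae': c→9
  n9 'aec': d→10
  n10 'aecd': ·  [P2 ends]
  n11 'ea': c→12
  n12 'eac': ·  [P3 ends]
  n13 'd': ·  [P4 ends]

Failure links (BFS by depth):
  fail(1) 'e': from fail(0)=0 chase 'e': 0 ⇒ 0;  out=∅∪out(0)=∅
  fail(6) 'a': from fail(0)=0 chase 'a': 0 ⇒ 0;  out=∅∪out(0)=∅
  fail(13) 'd': from fail(0)=0 chase 'd': 0 ⇒ 0;  out={4}∪out(0)={4}
  fail(2) 'ed': from fail(1)=0 chase 'd': 0 ⇒ 13;  out=∅∪out(13)={4}
  fail(7) 'ac': from fail(6)=0 chase 'c': 0 ⇒ 0;  out={1}∪out(0)={1}
  fail(8) 'ae': from fail(6)=0 chase 'e': 0 ⇒ 1;  out=∅∪out(1)=∅
  fail(11) 'ea': from fail(1)=0 chase 'a': 0 ⇒ 6;  out=∅∪out(6)=∅
  fail(3) 'eda': from fail(2)=13 chase 'a': 13→0 ⇒ 6;  out=∅∪out(6)=∅
  fail(9) 'aec': from fail(8)=1 chase 'c': 1→0 ⇒ 0;  out=∅∪out(0)=∅
  fail(12) 'eac': from fail(11)=6 chase 'c': 6 ⇒ 7;  out={3}∪out(7)={1,3}
  fail(4) 'edac': from fail(3)=6 chase 'c': 6 ⇒ 7;  out=∅∪out(7)={1}
  fail(10) 'aecd': from fail(9)=0 chase 'd': 0 ⇒ 13;  out={2}∪out(13)={2,4}
  fail(5) 'edaca': from fail(4)=7 chase 'a': 7→0 ⇒ 6;  out={0}∪out(6)={0}

Scan:
pos 0 'a': at 6
pos 1 'e': at 8
pos 2 'c': at 9
pos 3 'd': at 10  emit P2@[0:3],P4@[3:3]
pos 4 'a': at 6 ·f
pos 5 'e': at 8
pos 6 'c': at 9
pos 7 'd': at 10  emit P2@[4:7],P4@[7:7]
pos 8 'a': at 6 ·f
pos 9 'e': at 8
pos 10 'c': at 9
pos 11 'd': at 10  emit P2@[8:11],P4@[11:11]
pos 12 'd': at 13 ·f  emit P4@[12:12]
pos 13 'e': at 1 ·f
pos 14 'a': at 11
pos 15 'c': at 12  emit P1@[14:15],P3@[13:15]
pos 16 'a': at 6 ·f
pos 17 'e': at 8
pos 18 'c': at 9
pos 19 'd': at 10  emit P2@[16:19],P4@[19:19]
pos 20 'e': at 1 ·f
pos 21 'a': at 11
pos 22 'e': at 8 ·f
pos 23 'c': at 9
pos 24 'd': at 10  emit P2@[21:24],P4@[24:24]
pos 25 'a': at 6 ·f
pos 26 'b': at 0 ·f
pos 27 'e': at 1
pos 28 'a': at 11
pos 29 'c': at 12  emit P1@[28:29],P3@[27:29]
pos 30 'e': at 1 ·f
pos 31 'a': at 11
pos 32 'e': at 8 ·f
pos 33 'c': at 9
pos 34 'd': at 10  emit P2@[31:34],P4@[34:34]
pos 35 'e': at 1 ·f
pos 36 'c': at 0 ·f
pos 37 'b': at 0
pos 38 'a': at 6
pos 39 'c': at 7  emit P1@[38:39]
pos 40 'd': at 13 ·f  emit P4@[40:40]
pos 41 'e': at 1 ·f
pos 42 'd': at 2  emit P4@[42:42]
pos 43 'a': at 3
pos 44 'c': at 4  emit P1@[43:44]
pos 45 'a': at 5  emit P0@[41:45]
pos 46 'e': at 8 ·f
pos 47 'a': at 11 ·f
pos 48 'c': at 12  emit P1@[47:48],P3@[46:48]
pos 49 'e': at 1 ·f
pos 50 'a': at 11
pos 51 'e': at 8 ·f
pos 52 'c': at 9
pos 53 'd': at 10  emit P2@[50:53],P4@[53:53]
pos 54 'c': at 0 ·f
pos 55 'a': at 6
pos 56 'e': at 8
pos 57 'a': at 11 ·f
pos 58 'c': at 12  emit P1@[57:58],P3@[56:58]
pos 59 'd': at 13 ·f  emit P4@[59:59]
pos 60 'a': at 6 ·f
pos 61 'e': at 8
pos 62 'c': at 9
pos 63 'd': at 10  emit P2@[60:63],P4@[63:63]
pos 64 'a': at 6 ·f
pos 65 'b': at 0 ·f
pos 66 'a': at 6
pos 67 'e': at 8
pos 68 'd': at 2 ·f  emit P4@[68:68]
pos 69 'a': at 3
pos 70 'c': at 4  emit P1@[69:70]
pos 71 'a': at 5  emit P0@[67:71]

Result: [[3,2],[3,4],[7,2],[7,4],[11,2],[11,4],[12,4],[15,1],[15,3],[19,2],[19,4],[24,2],[24,4],[29,1],[29,3],[34,2],[34,4],[39,1],[40,4],[42,4],[44,1],[45,0],[48,1],[48,3],[53,2],[53,4],[58,1],[58,3],[59,4],[63,2],[63,4],[68,4],[70,1],[71,0]]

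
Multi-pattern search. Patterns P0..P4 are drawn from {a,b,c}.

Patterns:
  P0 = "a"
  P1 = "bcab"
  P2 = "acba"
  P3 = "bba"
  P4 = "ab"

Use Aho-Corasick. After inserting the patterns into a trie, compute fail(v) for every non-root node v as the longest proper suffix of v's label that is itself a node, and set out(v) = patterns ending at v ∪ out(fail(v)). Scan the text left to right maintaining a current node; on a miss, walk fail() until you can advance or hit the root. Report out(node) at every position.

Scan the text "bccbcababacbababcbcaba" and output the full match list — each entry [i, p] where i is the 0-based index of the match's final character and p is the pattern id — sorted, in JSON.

Build:
Trie (insert patterns):
  n0 'ε': a→1 b→2
  n1 'a': b→11 c→6  ←P0
  n2 'b': b→9 c→3
  n3 'bc': a→4
  n4 'bca': b→5
  n5 'bcab': ·  ←P1
  n6 'ac': b→7
  n7 'acb': a→8
  n8 'acba': ·  ←P2
  n9 'bb': a→10
  n10 'bba': ·  ←P3
  n11 'ab': ·  ←P4

BFS fail/out derivation:
  n1('a'): parent n0 fail=0; on 'a' 0 → fail=0;  out {0}∪∅={0}
  n2('b'): parent n0 fail=0; on 'b' 0 → fail=0;  out ∅∪∅=∅
  n3('bc'): parent n2 fail=0; on 'c' 0 → fail=0;  out ∅∪∅=∅
  n6('ac'): parent n1 fail=0; on 'c' 0 → fail=0;  out ∅∪∅=∅
  n9('bb'): parent n2 fail=0; on 'b' 0 → fail=2;  out ∅∪∅=∅
  n11('ab'): parent n1 fail=0; on 'b' 0 → fail=2;  out {4}∪∅={4}
  n4('bca'): parent n3 fail=0; on 'a' 0 → fail=1;  out ∅∪{0}={0}
  n7('acb'): parent n6 fail=0; on 'b' 0 → fail=2;  out ∅∪∅=∅
  n10('bba'): parent n9 fail=2; on 'a' 2→0 → fail=1;  out {3}∪{0}={0,3}
  n5('bcab'): parent n4 fail=1; on 'b' 1 → fail=11;  out {1}∪{4}={1,4}
  n8('acba'): parent n7 fail=2; on 'a' 2→0 → fail=1;  out {2}∪{0}={0,2}

Text stream:
[0] read 'b'  n0⇒n2
[1] read 'c'  n2⇒n3
[2] read 'c'  n3⇒n0 (fail-walked)
[3] read 'b'  n0⇒n2
[4] read 'c'  n2⇒n3
[5] read 'a'  n3⇒n4  emit P0@[5:5]
[6] read 'b'  n4⇒n5  emit P1@[3:6],P4@[5:6]
[7] read 'a'  n5⇒n1 (fail-walked)  emit P0@[7:7]
[8] read 'b'  n1⇒n11  emit P4@[7:8]
[9] read 'a'  n11⇒n1 (fail-walked)  emit P0@[9:9]
[10] read 'c'  n1⇒n6
[11] read 'b'  n6⇒n7
[12] read 'a'  n7⇒n8  emit P0@[12:12],P2@[9:12]
[13] read 'b'  n8⇒n11 (fail-walked)  emit P4@[12:13]
[14] read 'a'  n11⇒n1 (fail-walked)  emit P0@[14:14]
[15] read 'b'  n1⇒n11  emit P4@[14:15]
[16] read 'c'  n11⇒n3 (fail-walked)
[17] read 'b'  n3⇒n2 (fail-walked)
[18] read 'c'  n2⇒n3
[19] read 'a'  n3⇒n4  emit P0@[19:19]
[20] read 'b'  n4⇒n5  emit P1@[17:20],P4@[19:20]
[21] read 'a'  n5⇒n1 (fail-walked)  emit P0@[21:21]

Result: [[5,0],[6,1],[6,4],[7,0],[8,4],[9,0],[12,0],[12,2],[13,4],[14,0],[15,4],[19,0],[20,1],[20,4],[21,0]]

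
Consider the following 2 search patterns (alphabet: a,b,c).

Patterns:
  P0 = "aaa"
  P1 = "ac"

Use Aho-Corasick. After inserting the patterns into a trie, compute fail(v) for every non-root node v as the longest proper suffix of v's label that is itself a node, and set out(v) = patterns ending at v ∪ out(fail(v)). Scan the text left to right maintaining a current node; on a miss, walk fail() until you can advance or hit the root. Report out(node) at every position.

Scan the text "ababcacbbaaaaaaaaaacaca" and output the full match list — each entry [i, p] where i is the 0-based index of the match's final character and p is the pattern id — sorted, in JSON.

Build automaton:
Trie nodes:
  0='ε' goto a→1
  1='a' goto a→2 c→4
  2='aa' goto a→3
  3='aaa' goto ·  ←P0
  4='ac' goto ·  ←P1

Failure links (BFS by depth):
  fail(1) 'a': from fail(0)=0 chase 'a': 0 ⇒ 0;  out=∅∪out(0)=∅
  fail(2) 'aa': from fail(1)=0 chase 'a': 0 ⇒ 1;  out=∅∪out(1)=∅
  fail(4) 'ac': from fail(1)=0 chase 'c': 0 ⇒ 0;  out={1}∪out(0)={1}
  fail(3) 'aaa': from fail(2)=1 chase 'a': 1 ⇒ 2;  out={0}∪out(2)={0}

Text stream:
pos 0 'a': at 1
pos 1 'b': at 0 (via fail)
pos 2 'a': at 1
pos 3 'b': at 0 (via fail)
pos 4 'c': at 0
pos 5 'a': at 1
pos 6 'c': at 4  → match P1@[5:6]
pos 7 'b': at 0 (via fail)
pos 8 'b': at 0
pos 9 'a': at 1
pos 10 'a': at 2
pos 11 'a': at 3  → match P0@[9:11]
pos 12 'a': at 3 (via fail)  → match P0@[10:12]
pos 13 'a': at 3 (via fail)  → match P0@[11:13]
pos 14 'a': at 3 (via fail)  → match P0@[12:14]
pos 15 'a': at 3 (via fail)  → match P0@[13:15]
pos 16 'a': at 3 (via fail)  → match P0@[14:16]
pos 17 'a': at 3 (via fail)  → match P0@[15:17]
pos 18 'a': at 3 (via fail)  → match P0@[16:18]
pos 19 'c': at 4 (via fail)  → match P1@[18:19]
pos 20 'a': at 1 (via fail)
pos 21 'c': at 4  → match P1@[20:21]
pos 22 'a': at 1 (via fail)

Result: [[6,1],[11,0],[12,0],[13,0],[14,0],[15,0],[16,0],[17,0],[18,0],[19,1],[21,1]]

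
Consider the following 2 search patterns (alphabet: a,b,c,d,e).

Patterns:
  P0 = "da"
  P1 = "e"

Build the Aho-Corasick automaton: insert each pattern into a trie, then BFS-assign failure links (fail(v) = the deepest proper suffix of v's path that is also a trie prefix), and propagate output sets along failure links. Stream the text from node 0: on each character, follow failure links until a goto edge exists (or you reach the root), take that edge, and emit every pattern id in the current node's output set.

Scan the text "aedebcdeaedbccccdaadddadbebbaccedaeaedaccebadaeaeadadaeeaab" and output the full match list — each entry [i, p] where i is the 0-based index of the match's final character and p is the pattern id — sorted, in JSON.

Build:
Trie (insert patterns):
  0='ε' goto d→1 e→3
  1='d' goto a→2
  2='da' goto ·  [P0 ends]
  3='e' goto ·  [P1 ends]

Failure links (BFS by depth):
  fail(1) 'd': from fail(0)=0 chase 'd': 0 ⇒ 0;  out=∅∪out(0)=∅
  fail(3) 'e': from fail(0)=0 chase 'e': 0 ⇒ 0;  out={1}∪out(0)={1}
  fail(2) 'da': from fail(1)=0 chase 'a': 0 ⇒ 0;  out={0}∪out(0)={0}

Text stream:
[0] read 'a'  n0⇒n0
[1] read 'e'  n0⇒n3  → match P1@[1:1]
[2] read 'd'  n3⇒n1 ·f
[3] read 'e'  n1⇒n3 ·f  → match P1@[3:3]
[4] read 'b'  n3⇒n0 ·f
[5] read 'c'  n0⇒n0
[6] read 'd'  n0⇒n1
[7] read 'e'  n1⇒n3 ·f  → match P1@[7:7]
[8] read 'a'  n3⇒n0 ·f
[9] read 'e'  n0⇒n3  → match P1@[9:9]
[10] read 'd'  n3⇒n1 ·f
[11] read 'b'  n1⇒n0 ·f
[12] read 'c'  n0⇒n0
[13] read 'c'  n0⇒n0
[14] read 'c'  n0⇒n0
[15] read 'c'  n0⇒n0
[16] read 'd'  n0⇒n1
[17] read 'a'  n1⇒n2  → match P0@[16:17]
[18] read 'a'  n2⇒n0 ·f
[19] read 'd'  n0⇒n1
[20] read 'd'  n1⇒n1 ·f
[21] read 'd'  n1⇒n1 ·f
[22] read 'a'  n1⇒n2  → match P0@[21:22]
[23] read 'd'  n2⇒n1 ·f
[24] read 'b'  n1⇒n0 ·f
[25] read 'e'  n0⇒n3  → match P1@[25:25]
[26] read 'b'  n3⇒n0 ·f
[27] read 'b'  n0⇒n0
[28] read 'a'  n0⇒n0
[29] read 'c'  n0⇒n0
[30] read 'c'  n0⇒n0
[31] read 'e'  n0⇒n3  → match P1@[31:31]
[32] read 'd'  n3⇒n1 ·f
[33] read 'a'  n1⇒n2  → match P0@[32:33]
[34] read 'e'  n2⇒n3 ·f  → match P1@[34:34]
[35] read 'a'  n3⇒n0 ·f
[36] read 'e'  n0⇒n3  → match P1@[36:36]
[37] read 'd'  n3⇒n1 ·f
[38] read 'a'  n1⇒n2  → match P0@[37:38]
[39] read 'c'  n2⇒n0 ·f
[40] read 'c'  n0⇒n0
[41] read 'e'  n0⇒n3  → match P1@[41:41]
[42] read 'b'  n3⇒n0 ·f
[43] read 'a'  n0⇒n0
[44] read 'd'  n0⇒n1
[45] read 'a'  n1⇒n2  → match P0@[44:45]
[46] read 'e'  n2⇒n3 ·f  → match P1@[46:46]
[47] read 'a'  n3⇒n0 ·f
[48] read 'e'  n0⇒n3  → match P1@[48:48]
[49] read 'a'  n3⇒n0 ·f
[50] read 'd'  n0⇒n1
[51] read 'a'  n1⇒n2  → match P0@[50:51]
[52] read 'd'  n2⇒n1 ·f
[53] read 'a'  n1⇒n2  → match P0@[52:53]
[54] read 'e'  n2⇒n3 ·f  → match P1@[54:54]
[55] read 'e'  n3⇒n3 ·f  → match P1@[55:55]
[56] read 'a'  n3⇒n0 ·f
[57] read 'a'  n0⇒n0
[58] read 'b'  n0⇒n0

Result: [[1,1],[3,1],[7,1],[9,1],[17,0],[22,0],[25,1],[31,1],[33,0],[34,1],[36,1],[38,0],[41,1],[45,0],[46,1],[48,1],[51,0],[53,0],[54,1],[55,1]]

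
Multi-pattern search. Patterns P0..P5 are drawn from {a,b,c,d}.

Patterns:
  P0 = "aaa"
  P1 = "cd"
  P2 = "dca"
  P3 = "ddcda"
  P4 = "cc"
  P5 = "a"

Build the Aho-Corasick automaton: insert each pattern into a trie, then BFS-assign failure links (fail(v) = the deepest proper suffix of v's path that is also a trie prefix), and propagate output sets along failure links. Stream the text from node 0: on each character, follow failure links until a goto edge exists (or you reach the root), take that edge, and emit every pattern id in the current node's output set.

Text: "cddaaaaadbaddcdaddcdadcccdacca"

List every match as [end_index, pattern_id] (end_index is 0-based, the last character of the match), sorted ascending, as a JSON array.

Build automaton:
Trie nodes:
  0='ε' goto a→1 c→4 d→6
  1='a' goto a→2  ←P5
  2='aa' goto a→3
  3='aaa' goto ·  ←P0
  4='c' goto c→13 d→5
  5='cd' goto ·  ←P1
  6='d' goto c→7 d→9
  7='dc' goto a→8
  8='dca' goto ·  ←P2
  9='dd' goto c→10
  10='ddc' goto d→11
  11='ddcd' goto a→12
  12='ddcda' goto ·  ←P3
  13='cc' goto ·  ←P4

Failure links (BFS by depth):
  n1('a'): parent n0 fail=0; on 'a' 0 → fail=0;  out {5}∪∅={5}
  n4('c'): parent n0 fail=0; on 'c' 0 → fail=0;  out ∅∪∅=∅
  n6('d'): parent n0 fail=0; on 'd' 0 → fail=0;  out ∅∪∅=∅
  n2('aa'): parent n1 fail=0; on 'a' 0 → fail=1;  out ∅∪{5}={5}
  n5('cd'): parent n4 fail=0; on 'd' 0 → fail=6;  out {1}∪∅={1}
  n7('dc'): parent n6 fail=0; on 'c' 0 → fail=4;  out ∅∪∅=∅
  n9('dd'): parent n6 fail=0; on 'd' 0 → fail=6;  out ∅∪∅=∅
  n13('cc'): parent n4 fail=0; on 'c' 0 → fail=4;  out {4}∪∅={4}
  n3('aaa'): parent n2 fail=1; on 'a' 1 → fail=2;  out {0}∪{5}={0,5}
  n8('dca'): parent n7 fail=4; on 'a' 4→0 → fail=1;  out {2}∪{5}={2,5}
  n10('ddc'): parent n9 fail=6; on 'c' 6 → fail=7;  out ∅∪∅=∅
  n11('ddcd'): parent n10 fail=7; on 'd' 7→4 → fail=5;  out ∅∪{1}={1}
  n12('ddcda'): parent n11 fail=5; on 'a' 5→6→0 → fail=1;  out {3}∪{5}={3,5}

Text stream:
[0] read 'c'  n0⇒n4
[1] read 'd'  n4⇒n5  ** P1@[0:1]
[2] read 'd'  n5⇒n9 (via fail)
[3] read 'a'  n9⇒n1 (via fail)  ** P5@[3:3]
[4] read 'a'  n1⇒n2  ** P5@[4:4]
[5] read 'a'  n2⇒n3  ** P0@[3:5],P5@[5:5]
[6] read 'a'  n3⇒n3 (via fail)  ** P0@[4:6],P5@[6:6]
[7] read 'a'  n3⇒n3 (via fail)  ** P0@[5:7],P5@[7:7]
[8] read 'd'  n3⇒n6 (via fail)
[9] read 'b'  n6⇒n0 (via fail)
[10] read 'a'  n0⇒n1  ** P5@[10:10]
[11] read 'd'  n1⇒n6 (via fail)
[12] read 'd'  n6⇒n9
[13] read 'c'  n9⇒n10
[14] read 'd'  n10⇒n11  ** P1@[13:14]
[15] read 'a'  n11⇒n12  ** P3@[11:15],P5@[15:15]
[16] read 'd'  n12⇒n6 (via fail)
[17] read 'd'  n6⇒n9
[18] read 'c'  n9⇒n10
[19] read 'd'  n10⇒n11  ** P1@[18:19]
[20] read 'a'  n11⇒n12  ** P3@[16:20],P5@[20:20]
[21] read 'd'  n12⇒n6 (via fail)
[22] read 'c'  n6⇒n7
[23] read 'c'  n7⇒n13 (via fail)  ** P4@[22:23]
[24] read 'c'  n13⇒n13 (via fail)  ** P4@[23:24]
[25] read 'd'  n13⇒n5 (via fail)  ** P1@[24:25]
[26] read 'a'  n5⇒n1 (via fail)  ** P5@[26:26]
[27] read 'c'  n1⇒n4 (via fail)
[28] read 'c'  n4⇒n13  ** P4@[27:28]
[29] read 'a'  n13⇒n1 (via fail)  ** P5@[29:29]

Result: [[1,1],[3,5],[4,5],[5,0],[5,5],[6,0],[6,5],[7,0],[7,5],[10,5],[14,1],[15,3],[15,5],[19,1],[20,3],[20,5],[23,4],[24,4],[25,1],[26,5],[28,4],[29,5]]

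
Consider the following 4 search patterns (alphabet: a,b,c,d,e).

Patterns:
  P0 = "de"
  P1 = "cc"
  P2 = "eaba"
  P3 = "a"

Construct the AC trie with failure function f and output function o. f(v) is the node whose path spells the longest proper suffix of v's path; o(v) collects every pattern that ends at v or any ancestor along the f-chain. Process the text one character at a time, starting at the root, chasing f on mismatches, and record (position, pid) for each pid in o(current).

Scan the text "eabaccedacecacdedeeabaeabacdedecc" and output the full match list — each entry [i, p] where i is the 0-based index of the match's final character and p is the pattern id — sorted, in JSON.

Construct AC machine:
Trie nodes:
  n0 'ε': a→9 c→3 d→1 e→5
  n1 'd': e→2
  n2 'de': ·  ←P0
  n3 'c': c→4
  n4 'cc': ·  ←P1
  n5 'e': a→6
  n6 'ea': b→7
  n7 'eab': a→8
  n8 'eaba': ·  ←P2
  n9 'a': ·  ←P3

BFS fail/out derivation:
  n1('d'): parent n0 fail=0; on 'd' 0 → fail=0;  out ∅∪∅=∅
  n3('c'): parent n0 fail=0; on 'c' 0 → fail=0;  out ∅∪∅=∅
  n5('e'): parent n0 fail=0; on 'e' 0 → fail=0;  out ∅∪∅=∅
  n9('a'): parent n0 fail=0; on 'a' 0 → fail=0;  out {3}∪∅={3}
  n2('de'): parent n1 fail=0; on 'e' 0 → fail=5;  out {0}∪∅={0}
  n4('cc'): parent n3 fail=0; on 'c' 0 → fail=3;  out {1}∪∅={1}
  n6('ea'): parent n5 fail=0; on 'a' 0 → fail=9;  out ∅∪{3}={3}
  n7('eab'): parent n6 fail=9; on 'b' 9→0 → fail=0;  out ∅∪∅=∅
  n8('eaba'): parent n7 fail=0; on 'a' 0 → fail=9;  out {2}∪{3}={2,3}

Text stream:
pos 0 'e': at 5
pos 1 'a': at 6  emit P3@[1:1]
pos 2 'b': at 7
pos 3 'a': at 8  emit P2@[0:3],P3@[3:3]
pos 4 'c': at 3 ·f
pos 5 'c': at 4  emit P1@[4:5]
pos 6 'e': at 5 ·f
pos 7 'd': at 1 ·f
pos 8 'a': at 9 ·f  emit P3@[8:8]
pos 9 'c': at 3 ·f
pos 10 'e': at 5 ·f
pos 11 'c': at 3 ·f
pos 12 'a': at 9 ·f  emit P3@[12:12]
pos 13 'c': at 3 ·f
pos 14 'd': at 1 ·f
pos 15 'e': at 2  emit P0@[14:15]
pos 16 'd': at 1 ·f
pos 17 'e': at 2  emit P0@[16:17]
pos 18 'e': at 5 ·f
pos 19 'a': at 6  emit P3@[19:19]
pos 20 'b': at 7
pos 21 'a': at 8  emit P2@[18:21],P3@[21:21]
pos 22 'e': at 5 ·f
pos 23 'a': at 6  emit P3@[23:23]
pos 24 'b': at 7
pos 25 'a': at 8  emit P2@[22:25],P3@[25:25]
pos 26 'c': at 3 ·f
pos 27 'd': at 1 ·f
pos 28 'e': at 2  emit P0@[27:28]
pos 29 'd': at 1 ·f
pos 30 'e': at 2  emit P0@[29:30]
pos 31 'c': at 3 ·f
pos 32 'c': at 4  emit P1@[31:32]

Result: [[1,3],[3,2],[3,3],[5,1],[8,3],[12,3],[15,0],[17,0],[19,3],[21,2],[21,3],[23,3],[25,2],[25,3],[28,0],[30,0],[32,1]]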